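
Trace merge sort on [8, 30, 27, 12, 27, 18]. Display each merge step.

Divide and conquer:
  Merge [30] + [27] -> [27, 30]
  Merge [8] + [27, 30] -> [8, 27, 30]
  Merge [27] + [18] -> [18, 27]
  Merge [12] + [18, 27] -> [12, 18, 27]
  Merge [8, 27, 30] + [12, 18, 27] -> [8, 12, 18, 27, 27, 30]


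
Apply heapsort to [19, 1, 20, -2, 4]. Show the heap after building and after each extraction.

Build heap: [20, 4, 19, -2, 1]
Extract 20: [19, 4, 1, -2, 20]
Extract 19: [4, -2, 1, 19, 20]
Extract 4: [1, -2, 4, 19, 20]
Extract 1: [-2, 1, 4, 19, 20]


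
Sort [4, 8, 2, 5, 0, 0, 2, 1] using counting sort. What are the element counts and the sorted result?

Count array: [2, 1, 2, 0, 1, 1, 0, 0, 1]
(count[i] = number of elements equal to i)
Cumulative count: [2, 3, 5, 5, 6, 7, 7, 7, 8]
Sorted: [0, 0, 1, 2, 2, 4, 5, 8]


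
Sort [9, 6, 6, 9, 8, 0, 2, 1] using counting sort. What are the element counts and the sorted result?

Count array: [1, 1, 1, 0, 0, 0, 2, 0, 1, 2]
(count[i] = number of elements equal to i)
Cumulative count: [1, 2, 3, 3, 3, 3, 5, 5, 6, 8]
Sorted: [0, 1, 2, 6, 6, 8, 9, 9]


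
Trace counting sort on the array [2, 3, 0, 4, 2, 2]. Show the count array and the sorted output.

Count array: [1, 0, 3, 1, 1]
(count[i] = number of elements equal to i)
Cumulative count: [1, 1, 4, 5, 6]
Sorted: [0, 2, 2, 2, 3, 4]


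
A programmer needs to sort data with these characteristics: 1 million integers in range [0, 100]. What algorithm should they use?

Best choice: Counting sort
Reason: O(n + k) where k=100 is small; linear time beats O(n log n)


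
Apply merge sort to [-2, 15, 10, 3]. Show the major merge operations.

Divide and conquer:
  Merge [-2] + [15] -> [-2, 15]
  Merge [10] + [3] -> [3, 10]
  Merge [-2, 15] + [3, 10] -> [-2, 3, 10, 15]


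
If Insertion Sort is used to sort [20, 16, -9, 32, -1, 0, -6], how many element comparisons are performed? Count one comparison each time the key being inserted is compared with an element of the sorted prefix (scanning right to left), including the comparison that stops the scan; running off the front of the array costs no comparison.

Insert 16: 20 > 16 (shift), reached front = 1 comparison(s) -> [16, 20, -9, 32, -1, 0, -6]
Insert -9: 20 > -9 (shift), 16 > -9 (shift), reached front = 2 comparison(s) -> [-9, 16, 20, 32, -1, 0, -6]
Insert 32: 20 <= 32 (stop) = 1 comparison(s) -> [-9, 16, 20, 32, -1, 0, -6]
Insert -1: 32 > -1 (shift), 20 > -1 (shift), 16 > -1 (shift), -9 <= -1 (stop) = 4 comparison(s) -> [-9, -1, 16, 20, 32, 0, -6]
Insert 0: 32 > 0 (shift), 20 > 0 (shift), 16 > 0 (shift), -1 <= 0 (stop) = 4 comparison(s) -> [-9, -1, 0, 16, 20, 32, -6]
Insert -6: 32 > -6 (shift), 20 > -6 (shift), 16 > -6 (shift), 0 > -6 (shift), -1 > -6 (shift), -9 <= -6 (stop) = 6 comparison(s) -> [-9, -6, -1, 0, 16, 20, 32]
Total comparisons: 1 + 2 + 1 + 4 + 4 + 6 = 18


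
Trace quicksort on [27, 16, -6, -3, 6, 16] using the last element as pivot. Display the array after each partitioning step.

Partition 1: pivot=16 at index 4 -> [16, -6, -3, 6, 16, 27]
Partition 2: pivot=6 at index 2 -> [-6, -3, 6, 16, 16, 27]
Partition 3: pivot=-3 at index 1 -> [-6, -3, 6, 16, 16, 27]


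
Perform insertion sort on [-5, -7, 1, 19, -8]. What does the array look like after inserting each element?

First element -5 is already 'sorted'
Insert -7: shifted 1 elements -> [-7, -5, 1, 19, -8]
Insert 1: shifted 0 elements -> [-7, -5, 1, 19, -8]
Insert 19: shifted 0 elements -> [-7, -5, 1, 19, -8]
Insert -8: shifted 4 elements -> [-8, -7, -5, 1, 19]


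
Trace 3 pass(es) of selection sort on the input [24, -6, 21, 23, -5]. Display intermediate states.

Pass 1: Select minimum -6 at index 1, swap -> [-6, 24, 21, 23, -5]
Pass 2: Select minimum -5 at index 4, swap -> [-6, -5, 21, 23, 24]
Pass 3: Select minimum 21 at index 2, swap -> [-6, -5, 21, 23, 24]


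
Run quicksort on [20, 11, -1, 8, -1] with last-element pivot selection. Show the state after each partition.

Partition 1: pivot=-1 at index 1 -> [-1, -1, 20, 8, 11]
Partition 2: pivot=11 at index 3 -> [-1, -1, 8, 11, 20]


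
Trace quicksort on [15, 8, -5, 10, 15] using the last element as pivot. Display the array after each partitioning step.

Partition 1: pivot=15 at index 4 -> [15, 8, -5, 10, 15]
Partition 2: pivot=10 at index 2 -> [8, -5, 10, 15, 15]
Partition 3: pivot=-5 at index 0 -> [-5, 8, 10, 15, 15]


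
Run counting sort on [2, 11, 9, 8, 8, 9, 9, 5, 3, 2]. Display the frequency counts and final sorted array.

Count array: [0, 0, 2, 1, 0, 1, 0, 0, 2, 3, 0, 1]
(count[i] = number of elements equal to i)
Cumulative count: [0, 0, 2, 3, 3, 4, 4, 4, 6, 9, 9, 10]
Sorted: [2, 2, 3, 5, 8, 8, 9, 9, 9, 11]


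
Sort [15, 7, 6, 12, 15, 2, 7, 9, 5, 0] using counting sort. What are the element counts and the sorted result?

Count array: [1, 0, 1, 0, 0, 1, 1, 2, 0, 1, 0, 0, 1, 0, 0, 2]
(count[i] = number of elements equal to i)
Cumulative count: [1, 1, 2, 2, 2, 3, 4, 6, 6, 7, 7, 7, 8, 8, 8, 10]
Sorted: [0, 2, 5, 6, 7, 7, 9, 12, 15, 15]


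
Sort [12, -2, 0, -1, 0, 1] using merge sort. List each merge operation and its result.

Divide and conquer:
  Merge [-2] + [0] -> [-2, 0]
  Merge [12] + [-2, 0] -> [-2, 0, 12]
  Merge [0] + [1] -> [0, 1]
  Merge [-1] + [0, 1] -> [-1, 0, 1]
  Merge [-2, 0, 12] + [-1, 0, 1] -> [-2, -1, 0, 0, 1, 12]


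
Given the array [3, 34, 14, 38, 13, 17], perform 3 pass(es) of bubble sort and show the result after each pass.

After pass 1: [3, 14, 34, 13, 17, 38] (3 swaps)
After pass 2: [3, 14, 13, 17, 34, 38] (2 swaps)
After pass 3: [3, 13, 14, 17, 34, 38] (1 swaps)
Total swaps: 6


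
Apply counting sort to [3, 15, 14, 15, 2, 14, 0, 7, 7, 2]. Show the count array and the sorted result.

Count array: [1, 0, 2, 1, 0, 0, 0, 2, 0, 0, 0, 0, 0, 0, 2, 2]
(count[i] = number of elements equal to i)
Cumulative count: [1, 1, 3, 4, 4, 4, 4, 6, 6, 6, 6, 6, 6, 6, 8, 10]
Sorted: [0, 2, 2, 3, 7, 7, 14, 14, 15, 15]


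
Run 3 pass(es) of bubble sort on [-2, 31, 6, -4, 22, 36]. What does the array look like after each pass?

After pass 1: [-2, 6, -4, 22, 31, 36] (3 swaps)
After pass 2: [-2, -4, 6, 22, 31, 36] (1 swaps)
After pass 3: [-4, -2, 6, 22, 31, 36] (1 swaps)
Total swaps: 5


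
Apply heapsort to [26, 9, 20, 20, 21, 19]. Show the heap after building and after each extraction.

Build heap: [26, 21, 20, 20, 9, 19]
Extract 26: [21, 20, 20, 19, 9, 26]
Extract 21: [20, 19, 20, 9, 21, 26]
Extract 20: [20, 19, 9, 20, 21, 26]
Extract 20: [19, 9, 20, 20, 21, 26]
Extract 19: [9, 19, 20, 20, 21, 26]


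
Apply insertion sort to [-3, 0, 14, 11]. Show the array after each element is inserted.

First element -3 is already 'sorted'
Insert 0: shifted 0 elements -> [-3, 0, 14, 11]
Insert 14: shifted 0 elements -> [-3, 0, 14, 11]
Insert 11: shifted 1 elements -> [-3, 0, 11, 14]


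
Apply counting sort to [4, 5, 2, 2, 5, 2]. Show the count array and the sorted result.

Count array: [0, 0, 3, 0, 1, 2]
(count[i] = number of elements equal to i)
Cumulative count: [0, 0, 3, 3, 4, 6]
Sorted: [2, 2, 2, 4, 5, 5]


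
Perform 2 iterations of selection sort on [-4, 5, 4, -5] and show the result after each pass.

Pass 1: Select minimum -5 at index 3, swap -> [-5, 5, 4, -4]
Pass 2: Select minimum -4 at index 3, swap -> [-5, -4, 4, 5]


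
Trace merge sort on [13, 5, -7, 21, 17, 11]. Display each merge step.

Divide and conquer:
  Merge [5] + [-7] -> [-7, 5]
  Merge [13] + [-7, 5] -> [-7, 5, 13]
  Merge [17] + [11] -> [11, 17]
  Merge [21] + [11, 17] -> [11, 17, 21]
  Merge [-7, 5, 13] + [11, 17, 21] -> [-7, 5, 11, 13, 17, 21]


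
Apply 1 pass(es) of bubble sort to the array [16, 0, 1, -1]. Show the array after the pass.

After pass 1: [0, 1, -1, 16] (3 swaps)
Total swaps: 3


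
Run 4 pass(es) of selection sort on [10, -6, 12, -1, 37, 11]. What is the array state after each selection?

Pass 1: Select minimum -6 at index 1, swap -> [-6, 10, 12, -1, 37, 11]
Pass 2: Select minimum -1 at index 3, swap -> [-6, -1, 12, 10, 37, 11]
Pass 3: Select minimum 10 at index 3, swap -> [-6, -1, 10, 12, 37, 11]
Pass 4: Select minimum 11 at index 5, swap -> [-6, -1, 10, 11, 37, 12]


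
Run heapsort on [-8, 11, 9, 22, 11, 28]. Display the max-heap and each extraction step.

Build heap: [28, 22, 9, 11, 11, -8]
Extract 28: [22, 11, 9, -8, 11, 28]
Extract 22: [11, 11, 9, -8, 22, 28]
Extract 11: [11, -8, 9, 11, 22, 28]
Extract 11: [9, -8, 11, 11, 22, 28]
Extract 9: [-8, 9, 11, 11, 22, 28]


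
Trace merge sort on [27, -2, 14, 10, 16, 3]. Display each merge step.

Divide and conquer:
  Merge [-2] + [14] -> [-2, 14]
  Merge [27] + [-2, 14] -> [-2, 14, 27]
  Merge [16] + [3] -> [3, 16]
  Merge [10] + [3, 16] -> [3, 10, 16]
  Merge [-2, 14, 27] + [3, 10, 16] -> [-2, 3, 10, 14, 16, 27]


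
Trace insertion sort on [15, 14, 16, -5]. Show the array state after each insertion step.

First element 15 is already 'sorted'
Insert 14: shifted 1 elements -> [14, 15, 16, -5]
Insert 16: shifted 0 elements -> [14, 15, 16, -5]
Insert -5: shifted 3 elements -> [-5, 14, 15, 16]


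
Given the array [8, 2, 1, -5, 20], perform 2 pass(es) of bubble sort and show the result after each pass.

After pass 1: [2, 1, -5, 8, 20] (3 swaps)
After pass 2: [1, -5, 2, 8, 20] (2 swaps)
Total swaps: 5


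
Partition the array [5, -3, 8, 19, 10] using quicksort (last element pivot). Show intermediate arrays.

Partition 1: pivot=10 at index 3 -> [5, -3, 8, 10, 19]
Partition 2: pivot=8 at index 2 -> [5, -3, 8, 10, 19]
Partition 3: pivot=-3 at index 0 -> [-3, 5, 8, 10, 19]


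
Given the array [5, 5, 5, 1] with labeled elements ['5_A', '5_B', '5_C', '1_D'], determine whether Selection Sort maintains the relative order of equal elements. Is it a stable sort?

Trace Selection Sort on the labeled array (the key is the number; the letter only tracks identity):
  Pass 1: minimum of unsorted part is 1_D at index 3; swap it with 5_A at index 0 -> [1_D, 5_B, 5_C, 5_A]
  Pass 2: minimum 5_B is already at index 1; no swap -> [1_D, 5_B, 5_C, 5_A]
  Pass 3: minimum 5_C is already at index 2; no swap -> [1_D, 5_B, 5_C, 5_A]
Final order: [1_D, 5_B, 5_C, 5_A]
Equal keys:
  value 5: originally 5_A, 5_B, 5_C; after sorting 5_B, 5_C, 5_A -> order changed
Equal keys were reordered, so Selection Sort is not stable: the long-range swap that moves the minimum into place can carry an element past an equal key. (One such input is enough; an unstable sort may happen to preserve order on other inputs, but it gives no guarantee.)
Answer: Not stable


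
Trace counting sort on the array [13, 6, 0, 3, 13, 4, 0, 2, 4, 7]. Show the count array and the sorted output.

Count array: [2, 0, 1, 1, 2, 0, 1, 1, 0, 0, 0, 0, 0, 2]
(count[i] = number of elements equal to i)
Cumulative count: [2, 2, 3, 4, 6, 6, 7, 8, 8, 8, 8, 8, 8, 10]
Sorted: [0, 0, 2, 3, 4, 4, 6, 7, 13, 13]


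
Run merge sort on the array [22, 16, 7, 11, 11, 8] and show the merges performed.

Divide and conquer:
  Merge [16] + [7] -> [7, 16]
  Merge [22] + [7, 16] -> [7, 16, 22]
  Merge [11] + [8] -> [8, 11]
  Merge [11] + [8, 11] -> [8, 11, 11]
  Merge [7, 16, 22] + [8, 11, 11] -> [7, 8, 11, 11, 16, 22]


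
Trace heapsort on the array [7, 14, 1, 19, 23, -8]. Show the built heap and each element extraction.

Build heap: [23, 19, 1, 7, 14, -8]
Extract 23: [19, 14, 1, 7, -8, 23]
Extract 19: [14, 7, 1, -8, 19, 23]
Extract 14: [7, -8, 1, 14, 19, 23]
Extract 7: [1, -8, 7, 14, 19, 23]
Extract 1: [-8, 1, 7, 14, 19, 23]


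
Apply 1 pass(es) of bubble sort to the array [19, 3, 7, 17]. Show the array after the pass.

After pass 1: [3, 7, 17, 19] (3 swaps)
Total swaps: 3


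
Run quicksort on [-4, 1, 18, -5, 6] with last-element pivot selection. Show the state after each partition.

Partition 1: pivot=6 at index 3 -> [-4, 1, -5, 6, 18]
Partition 2: pivot=-5 at index 0 -> [-5, 1, -4, 6, 18]
Partition 3: pivot=-4 at index 1 -> [-5, -4, 1, 6, 18]


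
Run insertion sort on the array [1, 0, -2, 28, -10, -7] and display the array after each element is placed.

First element 1 is already 'sorted'
Insert 0: shifted 1 elements -> [0, 1, -2, 28, -10, -7]
Insert -2: shifted 2 elements -> [-2, 0, 1, 28, -10, -7]
Insert 28: shifted 0 elements -> [-2, 0, 1, 28, -10, -7]
Insert -10: shifted 4 elements -> [-10, -2, 0, 1, 28, -7]
Insert -7: shifted 4 elements -> [-10, -7, -2, 0, 1, 28]


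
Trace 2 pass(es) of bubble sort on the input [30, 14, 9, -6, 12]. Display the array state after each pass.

After pass 1: [14, 9, -6, 12, 30] (4 swaps)
After pass 2: [9, -6, 12, 14, 30] (3 swaps)
Total swaps: 7


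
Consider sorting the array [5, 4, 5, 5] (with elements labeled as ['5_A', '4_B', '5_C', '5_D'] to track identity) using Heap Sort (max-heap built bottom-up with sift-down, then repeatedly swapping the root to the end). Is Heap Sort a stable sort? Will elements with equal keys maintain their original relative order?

Trace Heap Sort on the labeled array (the key is the number; the letter only tracks identity):
  Build max-heap: [5_A, 5_D, 5_C, 4_B]
  Swap root 5_A to index 3, re-heapify first 3 -> [5_D, 4_B, 5_C, 5_A]
  Swap root 5_D to index 2, re-heapify first 2 -> [5_C, 4_B, 5_D, 5_A]
  Swap root 5_C to index 1, re-heapify first 1 -> [4_B, 5_C, 5_D, 5_A]
Final order: [4_B, 5_C, 5_D, 5_A]
Equal keys:
  value 5: originally 5_A, 5_C, 5_D; after sorting 5_C, 5_D, 5_A -> order changed
Equal keys were reordered, so Heap Sort is not stable: heap construction and root-to-end swaps move elements without regard to the original order of equal keys. (One such input is enough; an unstable sort may happen to preserve order on other inputs, but it gives no guarantee.)
Answer: Not stable


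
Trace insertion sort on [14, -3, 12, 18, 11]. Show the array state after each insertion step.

First element 14 is already 'sorted'
Insert -3: shifted 1 elements -> [-3, 14, 12, 18, 11]
Insert 12: shifted 1 elements -> [-3, 12, 14, 18, 11]
Insert 18: shifted 0 elements -> [-3, 12, 14, 18, 11]
Insert 11: shifted 3 elements -> [-3, 11, 12, 14, 18]


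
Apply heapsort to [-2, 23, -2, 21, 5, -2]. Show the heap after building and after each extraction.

Build heap: [23, 21, -2, -2, 5, -2]
Extract 23: [21, 5, -2, -2, -2, 23]
Extract 21: [5, -2, -2, -2, 21, 23]
Extract 5: [-2, -2, -2, 5, 21, 23]
Extract -2: [-2, -2, -2, 5, 21, 23]
Extract -2: [-2, -2, -2, 5, 21, 23]


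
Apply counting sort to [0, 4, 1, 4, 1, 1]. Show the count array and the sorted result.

Count array: [1, 3, 0, 0, 2]
(count[i] = number of elements equal to i)
Cumulative count: [1, 4, 4, 4, 6]
Sorted: [0, 1, 1, 1, 4, 4]


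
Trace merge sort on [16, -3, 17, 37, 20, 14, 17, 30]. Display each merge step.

Divide and conquer:
  Merge [16] + [-3] -> [-3, 16]
  Merge [17] + [37] -> [17, 37]
  Merge [-3, 16] + [17, 37] -> [-3, 16, 17, 37]
  Merge [20] + [14] -> [14, 20]
  Merge [17] + [30] -> [17, 30]
  Merge [14, 20] + [17, 30] -> [14, 17, 20, 30]
  Merge [-3, 16, 17, 37] + [14, 17, 20, 30] -> [-3, 14, 16, 17, 17, 20, 30, 37]


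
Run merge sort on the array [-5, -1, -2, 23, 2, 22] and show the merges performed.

Divide and conquer:
  Merge [-1] + [-2] -> [-2, -1]
  Merge [-5] + [-2, -1] -> [-5, -2, -1]
  Merge [2] + [22] -> [2, 22]
  Merge [23] + [2, 22] -> [2, 22, 23]
  Merge [-5, -2, -1] + [2, 22, 23] -> [-5, -2, -1, 2, 22, 23]


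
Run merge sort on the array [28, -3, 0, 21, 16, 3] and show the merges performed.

Divide and conquer:
  Merge [-3] + [0] -> [-3, 0]
  Merge [28] + [-3, 0] -> [-3, 0, 28]
  Merge [16] + [3] -> [3, 16]
  Merge [21] + [3, 16] -> [3, 16, 21]
  Merge [-3, 0, 28] + [3, 16, 21] -> [-3, 0, 3, 16, 21, 28]


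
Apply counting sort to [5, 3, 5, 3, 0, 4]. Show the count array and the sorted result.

Count array: [1, 0, 0, 2, 1, 2]
(count[i] = number of elements equal to i)
Cumulative count: [1, 1, 1, 3, 4, 6]
Sorted: [0, 3, 3, 4, 5, 5]


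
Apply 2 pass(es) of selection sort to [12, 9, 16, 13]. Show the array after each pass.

Pass 1: Select minimum 9 at index 1, swap -> [9, 12, 16, 13]
Pass 2: Select minimum 12 at index 1, swap -> [9, 12, 16, 13]


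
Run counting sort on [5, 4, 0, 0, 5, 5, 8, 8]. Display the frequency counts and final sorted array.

Count array: [2, 0, 0, 0, 1, 3, 0, 0, 2]
(count[i] = number of elements equal to i)
Cumulative count: [2, 2, 2, 2, 3, 6, 6, 6, 8]
Sorted: [0, 0, 4, 5, 5, 5, 8, 8]


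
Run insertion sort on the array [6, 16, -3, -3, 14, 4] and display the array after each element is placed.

First element 6 is already 'sorted'
Insert 16: shifted 0 elements -> [6, 16, -3, -3, 14, 4]
Insert -3: shifted 2 elements -> [-3, 6, 16, -3, 14, 4]
Insert -3: shifted 2 elements -> [-3, -3, 6, 16, 14, 4]
Insert 14: shifted 1 elements -> [-3, -3, 6, 14, 16, 4]
Insert 4: shifted 3 elements -> [-3, -3, 4, 6, 14, 16]


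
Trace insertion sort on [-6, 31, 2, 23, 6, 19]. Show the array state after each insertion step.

First element -6 is already 'sorted'
Insert 31: shifted 0 elements -> [-6, 31, 2, 23, 6, 19]
Insert 2: shifted 1 elements -> [-6, 2, 31, 23, 6, 19]
Insert 23: shifted 1 elements -> [-6, 2, 23, 31, 6, 19]
Insert 6: shifted 2 elements -> [-6, 2, 6, 23, 31, 19]
Insert 19: shifted 2 elements -> [-6, 2, 6, 19, 23, 31]


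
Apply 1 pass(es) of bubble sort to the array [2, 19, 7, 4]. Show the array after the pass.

After pass 1: [2, 7, 4, 19] (2 swaps)
Total swaps: 2


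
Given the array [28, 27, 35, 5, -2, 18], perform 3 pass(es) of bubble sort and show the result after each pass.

After pass 1: [27, 28, 5, -2, 18, 35] (4 swaps)
After pass 2: [27, 5, -2, 18, 28, 35] (3 swaps)
After pass 3: [5, -2, 18, 27, 28, 35] (3 swaps)
Total swaps: 10


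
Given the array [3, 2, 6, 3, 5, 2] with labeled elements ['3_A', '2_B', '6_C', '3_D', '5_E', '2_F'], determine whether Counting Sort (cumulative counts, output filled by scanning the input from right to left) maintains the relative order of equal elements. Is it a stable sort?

Trace Counting Sort on the labeled array (the key is the number; the letter only tracks identity):
  Counts for values 0..6: [0, 0, 2, 2, 0, 1, 1]
  Cumulative counts: [0, 0, 2, 4, 4, 5, 6]
  Scan right to left: place 2_F at output index 1
  Scan right to left: place 5_E at output index 4
  Scan right to left: place 3_D at output index 3
  Scan right to left: place 6_C at output index 5
  Scan right to left: place 2_B at output index 0
  Scan right to left: place 3_A at output index 2
  Output: [2_B, 2_F, 3_A, 3_D, 5_E, 6_C]
Equal keys:
  value 2: originally 2_B, 2_F; after sorting 2_B, 2_F -> order preserved
  value 3: originally 3_A, 3_D; after sorting 3_A, 3_D -> order preserved
All equal keys kept their original relative order. Counting Sort is stable: scanning the input right to left with decreasing cumulative counts places later duplicates at later output positions.
Answer: Stable


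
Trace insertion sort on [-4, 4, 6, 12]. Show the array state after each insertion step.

First element -4 is already 'sorted'
Insert 4: shifted 0 elements -> [-4, 4, 6, 12]
Insert 6: shifted 0 elements -> [-4, 4, 6, 12]
Insert 12: shifted 0 elements -> [-4, 4, 6, 12]


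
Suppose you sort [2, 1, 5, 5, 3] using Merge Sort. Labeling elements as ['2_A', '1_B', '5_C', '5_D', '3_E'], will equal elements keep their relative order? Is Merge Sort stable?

Trace Merge Sort on the labeled array (the key is the number; the letter only tracks identity):
  Merge [2_A] + [1_B] -> [1_B, 2_A]
  Merge [5_D] + [3_E] -> [3_E, 5_D]
  Merge [5_C] + [3_E, 5_D] -> [3_E, 5_C, 5_D]
  Merge [1_B, 2_A] + [3_E, 5_C, 5_D] -> [1_B, 2_A, 3_E, 5_C, 5_D]
Final order: [1_B, 2_A, 3_E, 5_C, 5_D]
Equal keys:
  value 5: originally 5_C, 5_D; after sorting 5_C, 5_D -> order preserved
All equal keys kept their original relative order. Merge Sort is stable: when the heads of the two halves are equal the merge takes from the left half first.
Answer: Stable


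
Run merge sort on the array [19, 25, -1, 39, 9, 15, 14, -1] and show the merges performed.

Divide and conquer:
  Merge [19] + [25] -> [19, 25]
  Merge [-1] + [39] -> [-1, 39]
  Merge [19, 25] + [-1, 39] -> [-1, 19, 25, 39]
  Merge [9] + [15] -> [9, 15]
  Merge [14] + [-1] -> [-1, 14]
  Merge [9, 15] + [-1, 14] -> [-1, 9, 14, 15]
  Merge [-1, 19, 25, 39] + [-1, 9, 14, 15] -> [-1, -1, 9, 14, 15, 19, 25, 39]


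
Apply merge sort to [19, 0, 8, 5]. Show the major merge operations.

Divide and conquer:
  Merge [19] + [0] -> [0, 19]
  Merge [8] + [5] -> [5, 8]
  Merge [0, 19] + [5, 8] -> [0, 5, 8, 19]


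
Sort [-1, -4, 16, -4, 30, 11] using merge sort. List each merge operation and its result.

Divide and conquer:
  Merge [-4] + [16] -> [-4, 16]
  Merge [-1] + [-4, 16] -> [-4, -1, 16]
  Merge [30] + [11] -> [11, 30]
  Merge [-4] + [11, 30] -> [-4, 11, 30]
  Merge [-4, -1, 16] + [-4, 11, 30] -> [-4, -4, -1, 11, 16, 30]


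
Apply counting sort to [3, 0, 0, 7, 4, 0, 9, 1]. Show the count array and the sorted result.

Count array: [3, 1, 0, 1, 1, 0, 0, 1, 0, 1]
(count[i] = number of elements equal to i)
Cumulative count: [3, 4, 4, 5, 6, 6, 6, 7, 7, 8]
Sorted: [0, 0, 0, 1, 3, 4, 7, 9]


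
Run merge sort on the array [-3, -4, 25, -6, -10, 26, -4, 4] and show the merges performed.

Divide and conquer:
  Merge [-3] + [-4] -> [-4, -3]
  Merge [25] + [-6] -> [-6, 25]
  Merge [-4, -3] + [-6, 25] -> [-6, -4, -3, 25]
  Merge [-10] + [26] -> [-10, 26]
  Merge [-4] + [4] -> [-4, 4]
  Merge [-10, 26] + [-4, 4] -> [-10, -4, 4, 26]
  Merge [-6, -4, -3, 25] + [-10, -4, 4, 26] -> [-10, -6, -4, -4, -3, 4, 25, 26]


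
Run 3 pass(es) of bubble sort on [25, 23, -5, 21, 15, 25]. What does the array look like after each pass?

After pass 1: [23, -5, 21, 15, 25, 25] (4 swaps)
After pass 2: [-5, 21, 15, 23, 25, 25] (3 swaps)
After pass 3: [-5, 15, 21, 23, 25, 25] (1 swaps)
Total swaps: 8


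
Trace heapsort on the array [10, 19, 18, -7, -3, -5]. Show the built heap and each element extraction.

Build heap: [19, 10, 18, -7, -3, -5]
Extract 19: [18, 10, -5, -7, -3, 19]
Extract 18: [10, -3, -5, -7, 18, 19]
Extract 10: [-3, -7, -5, 10, 18, 19]
Extract -3: [-5, -7, -3, 10, 18, 19]
Extract -5: [-7, -5, -3, 10, 18, 19]


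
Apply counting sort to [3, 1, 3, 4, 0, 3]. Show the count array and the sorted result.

Count array: [1, 1, 0, 3, 1]
(count[i] = number of elements equal to i)
Cumulative count: [1, 2, 2, 5, 6]
Sorted: [0, 1, 3, 3, 3, 4]


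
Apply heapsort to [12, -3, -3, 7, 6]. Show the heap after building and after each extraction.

Build heap: [12, 7, -3, -3, 6]
Extract 12: [7, 6, -3, -3, 12]
Extract 7: [6, -3, -3, 7, 12]
Extract 6: [-3, -3, 6, 7, 12]
Extract -3: [-3, -3, 6, 7, 12]


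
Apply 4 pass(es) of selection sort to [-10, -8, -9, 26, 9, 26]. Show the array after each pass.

Pass 1: Select minimum -10 at index 0, swap -> [-10, -8, -9, 26, 9, 26]
Pass 2: Select minimum -9 at index 2, swap -> [-10, -9, -8, 26, 9, 26]
Pass 3: Select minimum -8 at index 2, swap -> [-10, -9, -8, 26, 9, 26]
Pass 4: Select minimum 9 at index 4, swap -> [-10, -9, -8, 9, 26, 26]


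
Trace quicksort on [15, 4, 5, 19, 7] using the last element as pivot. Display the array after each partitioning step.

Partition 1: pivot=7 at index 2 -> [4, 5, 7, 19, 15]
Partition 2: pivot=5 at index 1 -> [4, 5, 7, 19, 15]
Partition 3: pivot=15 at index 3 -> [4, 5, 7, 15, 19]


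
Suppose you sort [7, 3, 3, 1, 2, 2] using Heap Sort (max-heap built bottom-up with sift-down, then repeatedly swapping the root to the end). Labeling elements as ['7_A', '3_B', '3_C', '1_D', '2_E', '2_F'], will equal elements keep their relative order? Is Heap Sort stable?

Trace Heap Sort on the labeled array (the key is the number; the letter only tracks identity):
  Build max-heap: [7_A, 3_B, 3_C, 1_D, 2_E, 2_F]
  Swap root 7_A to index 5, re-heapify first 5 -> [3_B, 2_F, 3_C, 1_D, 2_E, 7_A]
  Swap root 3_B to index 4, re-heapify first 4 -> [3_C, 2_F, 2_E, 1_D, 3_B, 7_A]
  Swap root 3_C to index 3, re-heapify first 3 -> [2_F, 1_D, 2_E, 3_C, 3_B, 7_A]
  Swap root 2_F to index 2, re-heapify first 2 -> [2_E, 1_D, 2_F, 3_C, 3_B, 7_A]
  Swap root 2_E to index 1, re-heapify first 1 -> [1_D, 2_E, 2_F, 3_C, 3_B, 7_A]
Final order: [1_D, 2_E, 2_F, 3_C, 3_B, 7_A]
Equal keys:
  value 2: originally 2_E, 2_F; after sorting 2_E, 2_F -> order preserved
  value 3: originally 3_B, 3_C; after sorting 3_C, 3_B -> order changed
Equal keys were reordered, so Heap Sort is not stable: heap construction and root-to-end swaps move elements without regard to the original order of equal keys. (One such input is enough; an unstable sort may happen to preserve order on other inputs, but it gives no guarantee.)
Answer: Not stable


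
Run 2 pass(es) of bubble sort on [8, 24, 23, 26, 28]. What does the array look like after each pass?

After pass 1: [8, 23, 24, 26, 28] (1 swaps)
After pass 2: [8, 23, 24, 26, 28] (0 swaps)
Total swaps: 1


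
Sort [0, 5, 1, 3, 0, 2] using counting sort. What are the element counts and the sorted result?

Count array: [2, 1, 1, 1, 0, 1]
(count[i] = number of elements equal to i)
Cumulative count: [2, 3, 4, 5, 5, 6]
Sorted: [0, 0, 1, 2, 3, 5]


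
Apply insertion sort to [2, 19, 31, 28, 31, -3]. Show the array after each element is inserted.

First element 2 is already 'sorted'
Insert 19: shifted 0 elements -> [2, 19, 31, 28, 31, -3]
Insert 31: shifted 0 elements -> [2, 19, 31, 28, 31, -3]
Insert 28: shifted 1 elements -> [2, 19, 28, 31, 31, -3]
Insert 31: shifted 0 elements -> [2, 19, 28, 31, 31, -3]
Insert -3: shifted 5 elements -> [-3, 2, 19, 28, 31, 31]


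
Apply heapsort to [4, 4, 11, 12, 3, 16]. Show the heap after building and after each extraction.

Build heap: [16, 12, 11, 4, 3, 4]
Extract 16: [12, 4, 11, 4, 3, 16]
Extract 12: [11, 4, 3, 4, 12, 16]
Extract 11: [4, 4, 3, 11, 12, 16]
Extract 4: [4, 3, 4, 11, 12, 16]
Extract 4: [3, 4, 4, 11, 12, 16]


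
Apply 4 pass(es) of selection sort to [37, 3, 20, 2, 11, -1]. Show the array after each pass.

Pass 1: Select minimum -1 at index 5, swap -> [-1, 3, 20, 2, 11, 37]
Pass 2: Select minimum 2 at index 3, swap -> [-1, 2, 20, 3, 11, 37]
Pass 3: Select minimum 3 at index 3, swap -> [-1, 2, 3, 20, 11, 37]
Pass 4: Select minimum 11 at index 4, swap -> [-1, 2, 3, 11, 20, 37]


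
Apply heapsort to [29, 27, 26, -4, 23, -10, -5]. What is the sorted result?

Build heap: [29, 27, 26, -4, 23, -10, -5]
Extract 29: [27, 23, 26, -4, -5, -10, 29]
Extract 27: [26, 23, -10, -4, -5, 27, 29]
Extract 26: [23, -4, -10, -5, 26, 27, 29]
Extract 23: [-4, -5, -10, 23, 26, 27, 29]
Extract -4: [-5, -10, -4, 23, 26, 27, 29]
Extract -5: [-10, -5, -4, 23, 26, 27, 29]


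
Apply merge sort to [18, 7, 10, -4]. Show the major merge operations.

Divide and conquer:
  Merge [18] + [7] -> [7, 18]
  Merge [10] + [-4] -> [-4, 10]
  Merge [7, 18] + [-4, 10] -> [-4, 7, 10, 18]


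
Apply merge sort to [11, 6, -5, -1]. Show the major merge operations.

Divide and conquer:
  Merge [11] + [6] -> [6, 11]
  Merge [-5] + [-1] -> [-5, -1]
  Merge [6, 11] + [-5, -1] -> [-5, -1, 6, 11]


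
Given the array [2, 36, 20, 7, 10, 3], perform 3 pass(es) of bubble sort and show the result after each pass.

After pass 1: [2, 20, 7, 10, 3, 36] (4 swaps)
After pass 2: [2, 7, 10, 3, 20, 36] (3 swaps)
After pass 3: [2, 7, 3, 10, 20, 36] (1 swaps)
Total swaps: 8


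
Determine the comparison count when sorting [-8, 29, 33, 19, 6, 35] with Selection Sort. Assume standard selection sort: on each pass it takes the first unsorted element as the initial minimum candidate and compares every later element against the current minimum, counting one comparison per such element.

Pass 1: scan indices 1..5 for the minimum = 5 comparison(s); min is -8, place at index 0 -> [-8, 29, 33, 19, 6, 35]
Pass 2: scan indices 2..5 for the minimum = 4 comparison(s); min is 6, place at index 1 -> [-8, 6, 33, 19, 29, 35]
Pass 3: scan indices 3..5 for the minimum = 3 comparison(s); min is 19, place at index 2 -> [-8, 6, 19, 33, 29, 35]
Pass 4: scan indices 4..5 for the minimum = 2 comparison(s); min is 29, place at index 3 -> [-8, 6, 19, 29, 33, 35]
Pass 5: scan indices 5..5 for the minimum = 1 comparison(s); min is 33, place at index 4 -> [-8, 6, 19, 29, 33, 35]
Selection sort always scans the whole unsorted suffix, so the count is (n-1) + (n-2) + ... + 1 = n(n-1)/2 = 6*5/2 = 15 regardless of the input order.
Total comparisons: 5 + 4 + 3 + 2 + 1 = 15


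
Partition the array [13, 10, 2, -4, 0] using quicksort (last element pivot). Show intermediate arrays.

Partition 1: pivot=0 at index 1 -> [-4, 0, 2, 13, 10]
Partition 2: pivot=10 at index 3 -> [-4, 0, 2, 10, 13]


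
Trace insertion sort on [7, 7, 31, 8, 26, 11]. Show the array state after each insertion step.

First element 7 is already 'sorted'
Insert 7: shifted 0 elements -> [7, 7, 31, 8, 26, 11]
Insert 31: shifted 0 elements -> [7, 7, 31, 8, 26, 11]
Insert 8: shifted 1 elements -> [7, 7, 8, 31, 26, 11]
Insert 26: shifted 1 elements -> [7, 7, 8, 26, 31, 11]
Insert 11: shifted 2 elements -> [7, 7, 8, 11, 26, 31]


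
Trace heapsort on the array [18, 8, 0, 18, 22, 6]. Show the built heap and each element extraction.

Build heap: [22, 18, 6, 18, 8, 0]
Extract 22: [18, 18, 6, 0, 8, 22]
Extract 18: [18, 8, 6, 0, 18, 22]
Extract 18: [8, 0, 6, 18, 18, 22]
Extract 8: [6, 0, 8, 18, 18, 22]
Extract 6: [0, 6, 8, 18, 18, 22]


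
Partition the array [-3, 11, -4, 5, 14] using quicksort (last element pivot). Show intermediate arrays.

Partition 1: pivot=14 at index 4 -> [-3, 11, -4, 5, 14]
Partition 2: pivot=5 at index 2 -> [-3, -4, 5, 11, 14]
Partition 3: pivot=-4 at index 0 -> [-4, -3, 5, 11, 14]


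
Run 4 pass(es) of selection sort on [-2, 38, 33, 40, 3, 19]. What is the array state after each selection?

Pass 1: Select minimum -2 at index 0, swap -> [-2, 38, 33, 40, 3, 19]
Pass 2: Select minimum 3 at index 4, swap -> [-2, 3, 33, 40, 38, 19]
Pass 3: Select minimum 19 at index 5, swap -> [-2, 3, 19, 40, 38, 33]
Pass 4: Select minimum 33 at index 5, swap -> [-2, 3, 19, 33, 38, 40]


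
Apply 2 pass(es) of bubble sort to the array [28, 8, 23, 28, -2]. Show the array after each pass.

After pass 1: [8, 23, 28, -2, 28] (3 swaps)
After pass 2: [8, 23, -2, 28, 28] (1 swaps)
Total swaps: 4


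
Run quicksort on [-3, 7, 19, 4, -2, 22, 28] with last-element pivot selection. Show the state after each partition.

Partition 1: pivot=28 at index 6 -> [-3, 7, 19, 4, -2, 22, 28]
Partition 2: pivot=22 at index 5 -> [-3, 7, 19, 4, -2, 22, 28]
Partition 3: pivot=-2 at index 1 -> [-3, -2, 19, 4, 7, 22, 28]
Partition 4: pivot=7 at index 3 -> [-3, -2, 4, 7, 19, 22, 28]


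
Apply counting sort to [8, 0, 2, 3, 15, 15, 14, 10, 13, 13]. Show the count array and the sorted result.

Count array: [1, 0, 1, 1, 0, 0, 0, 0, 1, 0, 1, 0, 0, 2, 1, 2]
(count[i] = number of elements equal to i)
Cumulative count: [1, 1, 2, 3, 3, 3, 3, 3, 4, 4, 5, 5, 5, 7, 8, 10]
Sorted: [0, 2, 3, 8, 10, 13, 13, 14, 15, 15]


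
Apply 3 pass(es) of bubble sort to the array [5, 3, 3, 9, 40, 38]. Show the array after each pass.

After pass 1: [3, 3, 5, 9, 38, 40] (3 swaps)
After pass 2: [3, 3, 5, 9, 38, 40] (0 swaps)
After pass 3: [3, 3, 5, 9, 38, 40] (0 swaps)
Total swaps: 3


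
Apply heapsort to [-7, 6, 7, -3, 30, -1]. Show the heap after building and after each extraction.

Build heap: [30, 6, 7, -3, -7, -1]
Extract 30: [7, 6, -1, -3, -7, 30]
Extract 7: [6, -3, -1, -7, 7, 30]
Extract 6: [-1, -3, -7, 6, 7, 30]
Extract -1: [-3, -7, -1, 6, 7, 30]
Extract -3: [-7, -3, -1, 6, 7, 30]


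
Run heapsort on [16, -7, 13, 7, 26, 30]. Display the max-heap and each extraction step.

Build heap: [30, 26, 16, 7, -7, 13]
Extract 30: [26, 13, 16, 7, -7, 30]
Extract 26: [16, 13, -7, 7, 26, 30]
Extract 16: [13, 7, -7, 16, 26, 30]
Extract 13: [7, -7, 13, 16, 26, 30]
Extract 7: [-7, 7, 13, 16, 26, 30]


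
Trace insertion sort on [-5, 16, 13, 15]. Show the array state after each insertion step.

First element -5 is already 'sorted'
Insert 16: shifted 0 elements -> [-5, 16, 13, 15]
Insert 13: shifted 1 elements -> [-5, 13, 16, 15]
Insert 15: shifted 1 elements -> [-5, 13, 15, 16]


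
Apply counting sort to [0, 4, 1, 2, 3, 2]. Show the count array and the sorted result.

Count array: [1, 1, 2, 1, 1]
(count[i] = number of elements equal to i)
Cumulative count: [1, 2, 4, 5, 6]
Sorted: [0, 1, 2, 2, 3, 4]


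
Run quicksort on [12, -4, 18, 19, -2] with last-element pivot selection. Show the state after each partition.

Partition 1: pivot=-2 at index 1 -> [-4, -2, 18, 19, 12]
Partition 2: pivot=12 at index 2 -> [-4, -2, 12, 19, 18]
Partition 3: pivot=18 at index 3 -> [-4, -2, 12, 18, 19]


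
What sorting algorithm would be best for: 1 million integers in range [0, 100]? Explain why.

Best choice: Counting sort
Reason: O(n + k) where k=100 is small; linear time beats O(n log n)


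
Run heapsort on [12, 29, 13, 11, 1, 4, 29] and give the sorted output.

Build heap: [29, 12, 29, 11, 1, 4, 13]
Extract 29: [29, 12, 13, 11, 1, 4, 29]
Extract 29: [13, 12, 4, 11, 1, 29, 29]
Extract 13: [12, 11, 4, 1, 13, 29, 29]
Extract 12: [11, 1, 4, 12, 13, 29, 29]
Extract 11: [4, 1, 11, 12, 13, 29, 29]
Extract 4: [1, 4, 11, 12, 13, 29, 29]


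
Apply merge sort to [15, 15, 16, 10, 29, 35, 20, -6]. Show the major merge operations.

Divide and conquer:
  Merge [15] + [15] -> [15, 15]
  Merge [16] + [10] -> [10, 16]
  Merge [15, 15] + [10, 16] -> [10, 15, 15, 16]
  Merge [29] + [35] -> [29, 35]
  Merge [20] + [-6] -> [-6, 20]
  Merge [29, 35] + [-6, 20] -> [-6, 20, 29, 35]
  Merge [10, 15, 15, 16] + [-6, 20, 29, 35] -> [-6, 10, 15, 15, 16, 20, 29, 35]


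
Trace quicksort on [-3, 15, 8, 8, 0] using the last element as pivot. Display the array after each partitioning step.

Partition 1: pivot=0 at index 1 -> [-3, 0, 8, 8, 15]
Partition 2: pivot=15 at index 4 -> [-3, 0, 8, 8, 15]
Partition 3: pivot=8 at index 3 -> [-3, 0, 8, 8, 15]


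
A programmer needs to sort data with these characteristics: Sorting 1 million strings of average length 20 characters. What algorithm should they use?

Best choice: MSD radix sort or Mergesort
Reason: MSD radix sort is a non-comparison sort that buckets the strings by successive character positions, running in time proportional to the total number of characters examined rather than O(n log n) string comparisons; mergesort is a stable O(n log n)-comparison alternative that works for arbitrary variable-length keys


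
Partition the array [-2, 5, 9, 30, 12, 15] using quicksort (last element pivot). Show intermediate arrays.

Partition 1: pivot=15 at index 4 -> [-2, 5, 9, 12, 15, 30]
Partition 2: pivot=12 at index 3 -> [-2, 5, 9, 12, 15, 30]
Partition 3: pivot=9 at index 2 -> [-2, 5, 9, 12, 15, 30]
Partition 4: pivot=5 at index 1 -> [-2, 5, 9, 12, 15, 30]


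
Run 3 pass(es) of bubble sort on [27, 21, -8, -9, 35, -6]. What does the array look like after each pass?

After pass 1: [21, -8, -9, 27, -6, 35] (4 swaps)
After pass 2: [-8, -9, 21, -6, 27, 35] (3 swaps)
After pass 3: [-9, -8, -6, 21, 27, 35] (2 swaps)
Total swaps: 9


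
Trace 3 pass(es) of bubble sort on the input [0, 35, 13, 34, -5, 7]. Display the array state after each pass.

After pass 1: [0, 13, 34, -5, 7, 35] (4 swaps)
After pass 2: [0, 13, -5, 7, 34, 35] (2 swaps)
After pass 3: [0, -5, 7, 13, 34, 35] (2 swaps)
Total swaps: 8


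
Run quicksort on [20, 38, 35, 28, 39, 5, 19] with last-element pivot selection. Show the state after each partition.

Partition 1: pivot=19 at index 1 -> [5, 19, 35, 28, 39, 20, 38]
Partition 2: pivot=38 at index 5 -> [5, 19, 35, 28, 20, 38, 39]
Partition 3: pivot=20 at index 2 -> [5, 19, 20, 28, 35, 38, 39]
Partition 4: pivot=35 at index 4 -> [5, 19, 20, 28, 35, 38, 39]


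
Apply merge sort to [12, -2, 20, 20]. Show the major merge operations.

Divide and conquer:
  Merge [12] + [-2] -> [-2, 12]
  Merge [20] + [20] -> [20, 20]
  Merge [-2, 12] + [20, 20] -> [-2, 12, 20, 20]


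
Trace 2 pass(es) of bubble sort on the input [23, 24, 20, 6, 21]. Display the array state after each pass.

After pass 1: [23, 20, 6, 21, 24] (3 swaps)
After pass 2: [20, 6, 21, 23, 24] (3 swaps)
Total swaps: 6


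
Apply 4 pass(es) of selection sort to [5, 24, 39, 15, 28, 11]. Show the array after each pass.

Pass 1: Select minimum 5 at index 0, swap -> [5, 24, 39, 15, 28, 11]
Pass 2: Select minimum 11 at index 5, swap -> [5, 11, 39, 15, 28, 24]
Pass 3: Select minimum 15 at index 3, swap -> [5, 11, 15, 39, 28, 24]
Pass 4: Select minimum 24 at index 5, swap -> [5, 11, 15, 24, 28, 39]


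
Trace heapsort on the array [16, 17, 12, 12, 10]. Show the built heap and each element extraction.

Build heap: [17, 16, 12, 12, 10]
Extract 17: [16, 12, 12, 10, 17]
Extract 16: [12, 10, 12, 16, 17]
Extract 12: [12, 10, 12, 16, 17]
Extract 12: [10, 12, 12, 16, 17]


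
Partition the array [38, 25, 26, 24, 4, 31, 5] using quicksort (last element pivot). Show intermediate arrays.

Partition 1: pivot=5 at index 1 -> [4, 5, 26, 24, 38, 31, 25]
Partition 2: pivot=25 at index 3 -> [4, 5, 24, 25, 38, 31, 26]
Partition 3: pivot=26 at index 4 -> [4, 5, 24, 25, 26, 31, 38]
Partition 4: pivot=38 at index 6 -> [4, 5, 24, 25, 26, 31, 38]


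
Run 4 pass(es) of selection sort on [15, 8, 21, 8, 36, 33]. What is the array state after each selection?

Pass 1: Select minimum 8 at index 1, swap -> [8, 15, 21, 8, 36, 33]
Pass 2: Select minimum 8 at index 3, swap -> [8, 8, 21, 15, 36, 33]
Pass 3: Select minimum 15 at index 3, swap -> [8, 8, 15, 21, 36, 33]
Pass 4: Select minimum 21 at index 3, swap -> [8, 8, 15, 21, 36, 33]


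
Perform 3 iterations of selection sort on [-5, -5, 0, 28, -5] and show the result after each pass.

Pass 1: Select minimum -5 at index 0, swap -> [-5, -5, 0, 28, -5]
Pass 2: Select minimum -5 at index 1, swap -> [-5, -5, 0, 28, -5]
Pass 3: Select minimum -5 at index 4, swap -> [-5, -5, -5, 28, 0]


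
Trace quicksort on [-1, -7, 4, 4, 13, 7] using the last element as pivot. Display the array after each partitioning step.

Partition 1: pivot=7 at index 4 -> [-1, -7, 4, 4, 7, 13]
Partition 2: pivot=4 at index 3 -> [-1, -7, 4, 4, 7, 13]
Partition 3: pivot=4 at index 2 -> [-1, -7, 4, 4, 7, 13]
Partition 4: pivot=-7 at index 0 -> [-7, -1, 4, 4, 7, 13]


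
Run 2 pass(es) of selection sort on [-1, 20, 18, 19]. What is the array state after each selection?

Pass 1: Select minimum -1 at index 0, swap -> [-1, 20, 18, 19]
Pass 2: Select minimum 18 at index 2, swap -> [-1, 18, 20, 19]


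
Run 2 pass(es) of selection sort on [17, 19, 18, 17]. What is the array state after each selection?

Pass 1: Select minimum 17 at index 0, swap -> [17, 19, 18, 17]
Pass 2: Select minimum 17 at index 3, swap -> [17, 17, 18, 19]


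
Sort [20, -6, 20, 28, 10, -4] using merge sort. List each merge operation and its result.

Divide and conquer:
  Merge [-6] + [20] -> [-6, 20]
  Merge [20] + [-6, 20] -> [-6, 20, 20]
  Merge [10] + [-4] -> [-4, 10]
  Merge [28] + [-4, 10] -> [-4, 10, 28]
  Merge [-6, 20, 20] + [-4, 10, 28] -> [-6, -4, 10, 20, 20, 28]


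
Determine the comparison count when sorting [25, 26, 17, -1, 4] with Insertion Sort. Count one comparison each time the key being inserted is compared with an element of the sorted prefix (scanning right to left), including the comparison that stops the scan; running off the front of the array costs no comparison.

Insert 26: 25 <= 26 (stop) = 1 comparison(s) -> [25, 26, 17, -1, 4]
Insert 17: 26 > 17 (shift), 25 > 17 (shift), reached front = 2 comparison(s) -> [17, 25, 26, -1, 4]
Insert -1: 26 > -1 (shift), 25 > -1 (shift), 17 > -1 (shift), reached front = 3 comparison(s) -> [-1, 17, 25, 26, 4]
Insert 4: 26 > 4 (shift), 25 > 4 (shift), 17 > 4 (shift), -1 <= 4 (stop) = 4 comparison(s) -> [-1, 4, 17, 25, 26]
Total comparisons: 1 + 2 + 3 + 4 = 10


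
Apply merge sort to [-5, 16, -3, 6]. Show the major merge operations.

Divide and conquer:
  Merge [-5] + [16] -> [-5, 16]
  Merge [-3] + [6] -> [-3, 6]
  Merge [-5, 16] + [-3, 6] -> [-5, -3, 6, 16]
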